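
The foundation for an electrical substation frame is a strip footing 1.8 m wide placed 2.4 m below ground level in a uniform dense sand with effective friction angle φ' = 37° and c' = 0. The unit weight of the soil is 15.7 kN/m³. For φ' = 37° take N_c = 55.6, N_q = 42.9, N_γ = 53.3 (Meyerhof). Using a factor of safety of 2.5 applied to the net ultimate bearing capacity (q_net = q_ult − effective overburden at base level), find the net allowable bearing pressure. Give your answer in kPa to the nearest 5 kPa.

q_all(net) ≈ 935 kPa

Overburden at base level: q = 15.7 × 2.4 = 37.68 kPa.
Surcharge term q·N_q = 37.68 × 42.9 = 1616.5 kPa; self-weight term 0.5·γ·B·N_γ = 0.5 × 15.7 × 1.8 × 53.3 = 753.13 kPa.
q_ult = 1616.5 + 753.13 = 2369.6 kPa.
Net ultimate: q_net = 2369.6 − 37.68 = 2331.9 kPa.
q_all(net) = 2331.9 / 2.5 = 932.77 kPa.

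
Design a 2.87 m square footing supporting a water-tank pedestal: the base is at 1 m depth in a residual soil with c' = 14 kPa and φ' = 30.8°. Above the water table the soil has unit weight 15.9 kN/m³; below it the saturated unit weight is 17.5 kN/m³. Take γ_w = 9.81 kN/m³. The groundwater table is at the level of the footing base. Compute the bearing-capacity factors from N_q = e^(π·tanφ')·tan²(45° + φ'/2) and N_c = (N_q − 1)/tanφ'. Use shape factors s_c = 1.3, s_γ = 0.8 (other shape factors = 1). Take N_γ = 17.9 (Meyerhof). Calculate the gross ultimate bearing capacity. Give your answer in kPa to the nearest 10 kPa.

tan30.8° = 0.5961, so N_q = e^(π×0.5961)·tan²(60.4°) = 6.506 × 3.099 = 20.16.
N_c = (20.16 − 1)/tan30.8° = 32.14.
Overburden at base level: q = 15.9 × 1 = 15.9 kPa.
Below the base the soil is submerged, so the ½γBN_γ term uses γ' = 17.5 − 9.81 = 7.69 kN/m³.
Cohesion term c·N_c·s_c = 14 × 32.143 × 1.3 = 585 kPa; surcharge term q·N_q = 15.9 × 20.161 = 320.56 kPa; self-weight term 0.5·γ·B·N_γ·s_γ = 0.5 × 7.69 × 2.87 × 17.9 × 0.8 = 158.02 kPa.
q_ult = 585 + 320.56 + 158.02 = 1063.6 kPa.

q_ult ≈ 1060 kPa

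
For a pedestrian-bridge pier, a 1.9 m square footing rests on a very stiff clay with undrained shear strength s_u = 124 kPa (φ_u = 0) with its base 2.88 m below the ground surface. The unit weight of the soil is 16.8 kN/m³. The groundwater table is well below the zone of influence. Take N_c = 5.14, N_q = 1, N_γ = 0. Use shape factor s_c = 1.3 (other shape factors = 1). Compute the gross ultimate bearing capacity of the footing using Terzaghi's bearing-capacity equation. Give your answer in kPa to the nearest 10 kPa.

q_ult ≈ 880 kPa

Overburden at base level: q = 16.8 × 2.88 = 48.384 kPa.
Cohesion term c·N_c·s_c = 124 × 5.14 × 1.3 = 828.57 kPa; surcharge term q·N_q = 48.384 × 1 = 48.384 kPa.
q_ult = 828.57 + 48.384 = 876.95 kPa.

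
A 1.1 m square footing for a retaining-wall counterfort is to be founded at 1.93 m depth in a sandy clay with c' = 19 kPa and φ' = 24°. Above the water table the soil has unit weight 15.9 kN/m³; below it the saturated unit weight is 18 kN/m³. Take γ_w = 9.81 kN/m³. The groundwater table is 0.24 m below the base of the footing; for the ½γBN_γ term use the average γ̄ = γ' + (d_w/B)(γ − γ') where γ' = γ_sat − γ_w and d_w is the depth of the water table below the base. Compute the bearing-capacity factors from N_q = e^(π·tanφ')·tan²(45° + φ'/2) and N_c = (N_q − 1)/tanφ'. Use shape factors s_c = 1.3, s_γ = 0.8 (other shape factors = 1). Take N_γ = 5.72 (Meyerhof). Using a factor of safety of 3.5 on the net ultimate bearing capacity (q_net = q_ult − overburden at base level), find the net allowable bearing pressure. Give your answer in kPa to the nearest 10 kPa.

N_q = e^(π·tan24°)·tan²(57°) = 9.6; N_c = (N_q − 1)/tanφ' = 19.32.
Effective surcharge at the founding depth q = γ·D_f = 15.9 × 1.93 = 30.687 kPa.
With d_w = 0.24 m < B, γ̄ = 8.19 + (0.24/1.1) × (15.9 − 8.19) = 9.8722 kN/m³.
q_ult = c·N_c·s_c + q·N_q + 0.5·γ·B·N_γ·s_γ
     = 19 × 19.324 × 1.3 + 30.687 × 9.6034 + 0.5 × 9.8722 × 1.1 × 5.72 × 0.8
     = 477.29 + 294.7 + 24.846 = 796.84 kPa.
q_net = 796.84 − 30.687 = 766.15 kPa.
q_all(net) = 766.15 / 3.5 = 218.9 kPa.

q_all(net) ≈ 220 kPa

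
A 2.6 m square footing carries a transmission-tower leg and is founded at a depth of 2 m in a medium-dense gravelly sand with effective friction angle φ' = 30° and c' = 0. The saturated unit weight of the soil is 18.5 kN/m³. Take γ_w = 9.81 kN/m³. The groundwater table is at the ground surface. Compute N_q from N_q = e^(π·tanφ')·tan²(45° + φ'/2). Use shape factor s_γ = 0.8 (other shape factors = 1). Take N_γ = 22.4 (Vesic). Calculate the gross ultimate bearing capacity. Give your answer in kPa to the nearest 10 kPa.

tan30° = 0.5774, so N_q = e^(π×0.5774)·tan²(60°) = 6.134 × 3.0 = 18.4.
γ' = 18.5 − 9.81 = 8.69 kN/m³ (submerged throughout). q = 8.69 × 2 = 17.38 kPa; the same γ' applies in the ½γBN_γ term.
q·N_q = 17.38 × 18.401 = 319.81 kPa
0.5·γ·B·N_γ·s_γ = 0.5 × 8.69 × 2.6 × 22.4 × 0.8 = 202.44 kPa
q_ult = 319.81 + 202.44 = 522.25 kPa.

q_ult ≈ 520 kPa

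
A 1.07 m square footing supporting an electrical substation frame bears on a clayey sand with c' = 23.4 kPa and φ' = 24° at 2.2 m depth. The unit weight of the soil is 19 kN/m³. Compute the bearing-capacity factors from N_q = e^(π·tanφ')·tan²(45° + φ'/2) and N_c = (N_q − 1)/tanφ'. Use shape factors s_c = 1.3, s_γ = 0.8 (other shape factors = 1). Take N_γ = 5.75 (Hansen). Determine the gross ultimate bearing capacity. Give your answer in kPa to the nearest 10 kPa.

q_ult ≈ 1040 kPa

tan24° = 0.4452, so N_q = e^(π×0.4452)·tan²(57°) = 4.05 × 2.371 = 9.6.
N_c = (9.6 − 1)/tan24° = 19.32.
q = γ·D_f = 19 × 2.2 = 41.8 kPa.
c·N_c·s_c = 23.4 × 19.324 × 1.3 = 587.82 kPa
q·N_q = 41.8 × 9.6034 = 401.42 kPa
0.5·γ·B·N_γ·s_γ = 0.5 × 19 × 1.07 × 5.75 × 0.8 = 46.759 kPa
q_ult = 587.82 + 401.42 + 46.759 = 1036 kPa.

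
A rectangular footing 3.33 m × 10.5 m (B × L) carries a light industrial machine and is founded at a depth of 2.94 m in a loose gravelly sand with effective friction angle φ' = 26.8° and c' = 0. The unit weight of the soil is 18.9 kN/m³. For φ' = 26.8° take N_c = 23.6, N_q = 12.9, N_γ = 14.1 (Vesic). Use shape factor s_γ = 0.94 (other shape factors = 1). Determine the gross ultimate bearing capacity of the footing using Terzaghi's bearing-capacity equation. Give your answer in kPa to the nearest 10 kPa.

q_ult ≈ 1130 kPa

q = γ·D_f = 18.9 × 2.94 = 55.566 kPa.
q·N_q = 55.566 × 12.9 = 716.8 kPa
0.5·γ·B·N_γ·s_γ = 0.5 × 18.9 × 3.33 × 14.1 × 0.94 = 417.08 kPa
q_ult = 716.8 + 417.08 = 1133.9 kPa.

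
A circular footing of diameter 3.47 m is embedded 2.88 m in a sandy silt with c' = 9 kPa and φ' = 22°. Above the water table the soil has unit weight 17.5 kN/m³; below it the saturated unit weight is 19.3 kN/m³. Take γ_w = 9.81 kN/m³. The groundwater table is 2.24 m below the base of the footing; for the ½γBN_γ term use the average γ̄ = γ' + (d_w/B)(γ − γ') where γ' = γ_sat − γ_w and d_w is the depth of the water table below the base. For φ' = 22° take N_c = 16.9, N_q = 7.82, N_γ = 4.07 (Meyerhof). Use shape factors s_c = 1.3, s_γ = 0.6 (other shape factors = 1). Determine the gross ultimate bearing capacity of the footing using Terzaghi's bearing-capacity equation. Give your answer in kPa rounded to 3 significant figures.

q_ult ≈ 654 kPa

Effective surcharge at the founding depth q = γ·D_f = 17.5 × 2.88 = 50.4 kPa.
With d_w = 2.24 m < B, γ̄ = 9.49 + (2.24/3.47) × (17.5 − 9.49) = 14.661 kN/m³.
q_ult = c·N_c·s_c + q·N_q + 0.5·γ·B·N_γ·s_γ
     = 9 × 16.9 × 1.3 + 50.4 × 7.82 + 0.5 × 14.661 × 3.47 × 4.07 × 0.6
     = 197.73 + 394.13 + 62.116 = 653.97 kPa.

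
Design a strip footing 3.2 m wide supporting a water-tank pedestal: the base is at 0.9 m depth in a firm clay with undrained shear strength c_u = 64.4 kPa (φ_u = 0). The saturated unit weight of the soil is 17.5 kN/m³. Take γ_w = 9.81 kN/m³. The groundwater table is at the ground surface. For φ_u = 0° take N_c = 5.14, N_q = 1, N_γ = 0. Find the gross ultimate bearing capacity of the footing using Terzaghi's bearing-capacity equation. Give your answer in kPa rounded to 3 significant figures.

q_ult ≈ 338 kPa

Water table at ground surface, so effective unit weight γ' = 17.5 − 9.81 = 7.69 kN/m³ is used throughout; overburden q = 7.69 × 0.9 = 6.921 kPa.
Cohesion term c·N_c = 64.4 × 5.14 = 331.02 kPa; surcharge term q·N_q = 6.921 × 1 = 6.921 kPa.
q_ult = 331.02 + 6.921 = 337.94 kPa.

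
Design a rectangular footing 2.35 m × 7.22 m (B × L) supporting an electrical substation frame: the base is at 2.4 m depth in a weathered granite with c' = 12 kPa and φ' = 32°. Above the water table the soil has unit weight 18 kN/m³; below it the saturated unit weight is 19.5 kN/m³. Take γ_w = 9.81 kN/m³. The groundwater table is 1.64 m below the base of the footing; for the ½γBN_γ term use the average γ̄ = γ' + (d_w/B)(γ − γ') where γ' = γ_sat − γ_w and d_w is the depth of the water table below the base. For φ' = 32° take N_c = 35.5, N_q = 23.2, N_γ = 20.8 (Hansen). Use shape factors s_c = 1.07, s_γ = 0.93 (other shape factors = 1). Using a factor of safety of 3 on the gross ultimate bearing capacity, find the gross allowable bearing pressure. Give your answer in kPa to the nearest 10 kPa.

Effective surcharge at the founding depth q = γ·D_f = 18 × 2.4 = 43.2 kPa.
With d_w = 1.64 m < B, γ̄ = 9.69 + (1.64/2.35) × (18 − 9.69) = 15.489 kN/m³.
q_ult = c·N_c·s_c + q·N_q + 0.5·γ·B·N_γ·s_γ
     = 12 × 35.5 × 1.07 + 43.2 × 23.2 + 0.5 × 15.489 × 2.35 × 20.8 × 0.93
     = 455.82 + 1002.2 + 352.06 = 1810.1 kPa.
q_all = 1810.1 / 3 = 603.37 kPa.

q_all ≈ 600 kPa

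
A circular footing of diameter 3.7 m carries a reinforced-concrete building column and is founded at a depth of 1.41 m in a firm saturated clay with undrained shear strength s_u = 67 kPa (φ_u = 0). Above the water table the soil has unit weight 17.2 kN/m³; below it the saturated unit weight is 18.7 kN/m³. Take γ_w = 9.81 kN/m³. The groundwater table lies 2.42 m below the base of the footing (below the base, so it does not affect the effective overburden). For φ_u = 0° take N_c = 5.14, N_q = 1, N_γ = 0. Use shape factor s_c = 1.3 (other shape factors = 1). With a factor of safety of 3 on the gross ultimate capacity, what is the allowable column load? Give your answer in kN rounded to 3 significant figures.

q = γ·D_f = 17.2 × 1.41 = 24.252 kPa.
c·N_c·s_c = 67 × 5.14 × 1.3 = 447.69 kPa
q·N_q = 24.252 × 1 = 24.252 kPa
q_ult = 447.69 + 24.252 = 471.95 kPa.
Gross allowable pressure q_all = 471.95 / 3 = 157.32 kPa.
Footing area = 10.7521 m², so allowable column load = 157.32 × 10.7521 = 1691.5 kN.

P_all ≈ 1690 kN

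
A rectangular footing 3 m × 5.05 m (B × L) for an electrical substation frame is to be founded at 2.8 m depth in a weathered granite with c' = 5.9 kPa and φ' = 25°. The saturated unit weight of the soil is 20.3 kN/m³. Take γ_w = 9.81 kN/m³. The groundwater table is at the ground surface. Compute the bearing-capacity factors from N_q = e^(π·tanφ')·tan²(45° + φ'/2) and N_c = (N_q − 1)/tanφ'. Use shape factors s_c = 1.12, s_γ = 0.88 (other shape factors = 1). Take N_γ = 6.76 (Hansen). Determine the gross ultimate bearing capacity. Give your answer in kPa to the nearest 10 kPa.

tan25° = 0.4663, so N_q = e^(π×0.4663)·tan²(57.5°) = 4.327 × 2.464 = 10.66.
N_c = (10.66 − 1)/tan25° = 20.72.
Water table at ground surface, so effective unit weight γ' = 20.3 − 9.81 = 10.49 kN/m³ is used throughout; overburden q = 10.49 × 2.8 = 29.372 kPa; the same γ' applies in the ½γBN_γ term.
Cohesion term c·N_c·s_c = 5.9 × 20.721 × 1.12 = 136.92 kPa; surcharge term q·N_q = 29.372 × 10.662 = 313.17 kPa; self-weight term 0.5·γ·B·N_γ·s_γ = 0.5 × 10.49 × 3 × 6.76 × 0.88 = 93.604 kPa.
q_ult = 136.92 + 313.17 + 93.604 = 543.69 kPa.

q_ult ≈ 540 kPa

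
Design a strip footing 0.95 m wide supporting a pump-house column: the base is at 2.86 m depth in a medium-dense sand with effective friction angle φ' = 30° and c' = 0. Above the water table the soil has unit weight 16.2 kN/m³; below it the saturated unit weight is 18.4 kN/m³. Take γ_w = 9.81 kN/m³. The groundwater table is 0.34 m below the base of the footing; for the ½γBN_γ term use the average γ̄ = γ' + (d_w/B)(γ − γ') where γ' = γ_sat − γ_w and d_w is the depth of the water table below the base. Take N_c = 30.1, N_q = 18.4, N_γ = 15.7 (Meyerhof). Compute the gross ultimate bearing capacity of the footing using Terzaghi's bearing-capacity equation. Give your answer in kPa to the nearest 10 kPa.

q_ult ≈ 940 kPa

Overburden at base level: q = 16.2 × 2.86 = 46.332 kPa.
The water table is 0.34 m below the base (< B = 0.95 m), so the ½γBN_γ term uses γ̄ = γ' + (d_w/B)(γ − γ') = 8.59 + (0.34/0.95)(16.2 − 8.59) = 11.314 kN/m³.
Surcharge term q·N_q = 46.332 × 18.4 = 852.51 kPa; self-weight term 0.5·γ·B·N_γ = 0.5 × 11.314 × 0.95 × 15.7 = 84.371 kPa.
q_ult = 852.51 + 84.371 = 936.88 kPa.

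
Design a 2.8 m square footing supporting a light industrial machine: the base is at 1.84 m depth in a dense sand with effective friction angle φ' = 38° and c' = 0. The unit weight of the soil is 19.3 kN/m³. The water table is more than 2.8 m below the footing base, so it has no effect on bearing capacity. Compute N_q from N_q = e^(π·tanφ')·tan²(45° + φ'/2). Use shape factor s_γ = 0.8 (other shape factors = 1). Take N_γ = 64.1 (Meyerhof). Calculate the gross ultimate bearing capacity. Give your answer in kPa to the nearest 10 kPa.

tan38° = 0.7813, so N_q = e^(π×0.7813)·tan²(64°) = 11.64 × 4.204 = 48.93.
Overburden at base level: q = 19.3 × 1.84 = 35.512 kPa.
Surcharge term q·N_q = 35.512 × 48.933 = 1737.7 kPa; self-weight term 0.5·γ·B·N_γ·s_γ = 0.5 × 19.3 × 2.8 × 64.1 × 0.8 = 1385.6 kPa.
q_ult = 1737.7 + 1385.6 = 3123.3 kPa.

q_ult ≈ 3120 kPa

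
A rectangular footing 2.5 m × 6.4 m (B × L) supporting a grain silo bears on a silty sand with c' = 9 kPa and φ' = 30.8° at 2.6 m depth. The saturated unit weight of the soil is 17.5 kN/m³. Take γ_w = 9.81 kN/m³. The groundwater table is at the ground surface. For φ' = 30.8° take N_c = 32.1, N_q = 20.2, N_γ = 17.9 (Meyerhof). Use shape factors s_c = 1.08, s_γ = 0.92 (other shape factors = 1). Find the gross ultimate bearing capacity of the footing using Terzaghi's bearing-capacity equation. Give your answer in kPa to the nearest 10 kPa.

γ' = 17.5 − 9.81 = 7.69 kN/m³ (submerged throughout). q = 7.69 × 2.6 = 19.994 kPa; the same γ' applies in the ½γBN_γ term.
c·N_c·s_c = 9 × 32.1 × 1.08 = 312.01 kPa
q·N_q = 19.994 × 20.2 = 403.88 kPa
0.5·γ·B·N_γ·s_γ = 0.5 × 7.69 × 2.5 × 17.9 × 0.92 = 158.3 kPa
q_ult = 312.01 + 403.88 + 158.3 = 874.19 kPa.

q_ult ≈ 870 kPa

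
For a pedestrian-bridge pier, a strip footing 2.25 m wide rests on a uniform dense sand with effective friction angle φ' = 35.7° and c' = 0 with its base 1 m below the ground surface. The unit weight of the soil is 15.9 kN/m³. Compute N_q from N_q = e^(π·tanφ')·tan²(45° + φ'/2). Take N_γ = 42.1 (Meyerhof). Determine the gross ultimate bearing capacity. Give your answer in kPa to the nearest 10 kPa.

tan35.7° = 0.7186, so N_q = e^(π×0.7186)·tan²(62.85°) = 9.559 × 3.802 = 36.35.
q = γ·D_f = 15.9 × 1 = 15.9 kPa.
q·N_q = 15.9 × 36.346 = 577.91 kPa
0.5·γ·B·N_γ = 0.5 × 15.9 × 2.25 × 42.1 = 753.06 kPa
q_ult = 577.91 + 753.06 = 1331 kPa.

q_ult ≈ 1330 kPa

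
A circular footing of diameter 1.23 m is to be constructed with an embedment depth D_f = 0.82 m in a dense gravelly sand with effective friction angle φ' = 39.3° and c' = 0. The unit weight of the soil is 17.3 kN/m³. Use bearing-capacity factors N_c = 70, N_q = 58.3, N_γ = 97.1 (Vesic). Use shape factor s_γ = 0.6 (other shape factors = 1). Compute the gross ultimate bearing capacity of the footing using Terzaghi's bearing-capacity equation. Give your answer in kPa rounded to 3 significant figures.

q_ult ≈ 1450 kPa

Effective surcharge at the founding depth q = γ·D_f = 17.3 × 0.82 = 14.186 kPa.
q_ult = q·N_q + 0.5·γ·B·N_γ·s_γ
     = 14.186 × 58.3 + 0.5 × 17.3 × 1.23 × 97.1 × 0.6
     = 827.04 + 619.86 = 1446.9 kPa.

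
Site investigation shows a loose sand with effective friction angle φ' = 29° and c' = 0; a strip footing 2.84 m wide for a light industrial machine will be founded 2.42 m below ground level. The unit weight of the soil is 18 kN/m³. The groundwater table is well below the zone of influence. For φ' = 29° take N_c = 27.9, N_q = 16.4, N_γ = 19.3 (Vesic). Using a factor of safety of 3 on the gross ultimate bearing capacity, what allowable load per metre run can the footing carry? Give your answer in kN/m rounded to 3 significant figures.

Effective surcharge at the founding depth q = γ·D_f = 18 × 2.42 = 43.56 kPa.
q_ult = q·N_q + 0.5·γ·B·N_γ
     = 43.56 × 16.4 + 0.5 × 18 × 2.84 × 19.3
     = 714.38 + 493.31 = 1207.7 kPa.
Gross allowable pressure q_all = 1207.7 / 3 = 402.56 kPa.
Allowable wall load = q_all × B = 402.56 × 2.84 = 1143.3 kN per metre run.

≈ 1140 kN/m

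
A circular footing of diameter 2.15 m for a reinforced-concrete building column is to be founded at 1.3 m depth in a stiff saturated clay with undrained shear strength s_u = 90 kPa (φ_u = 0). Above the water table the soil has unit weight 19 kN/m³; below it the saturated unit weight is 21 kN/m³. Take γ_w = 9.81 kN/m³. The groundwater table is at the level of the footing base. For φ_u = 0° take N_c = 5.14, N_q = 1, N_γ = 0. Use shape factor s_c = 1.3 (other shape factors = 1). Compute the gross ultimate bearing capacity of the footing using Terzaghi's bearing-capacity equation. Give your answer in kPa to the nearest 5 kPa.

q_ult ≈ 625 kPa

Effective surcharge at the founding depth q = γ·D_f = 19 × 1.3 = 24.7 kPa.
q_ult = c·N_c·s_c + q·N_q
     = 90 × 5.14 × 1.3 + 24.7 × 1
     = 601.38 + 24.7 = 626.08 kPa.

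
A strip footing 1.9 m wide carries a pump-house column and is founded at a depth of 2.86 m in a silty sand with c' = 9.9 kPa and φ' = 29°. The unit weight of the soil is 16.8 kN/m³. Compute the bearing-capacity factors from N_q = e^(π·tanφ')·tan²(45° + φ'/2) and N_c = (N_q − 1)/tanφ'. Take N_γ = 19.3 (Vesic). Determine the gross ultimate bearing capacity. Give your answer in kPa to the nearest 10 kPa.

tan29° = 0.5543, so N_q = e^(π×0.5543)·tan²(59.5°) = 5.705 × 2.882 = 16.44.
N_c = (16.44 − 1)/tan29° = 27.86.
q = γ·D_f = 16.8 × 2.86 = 48.048 kPa.
c·N_c = 9.9 × 27.86 = 275.82 kPa
q·N_q = 48.048 × 16.443 = 790.07 kPa
0.5·γ·B·N_γ = 0.5 × 16.8 × 1.9 × 19.3 = 308.03 kPa
q_ult = 275.82 + 790.07 + 308.03 = 1373.9 kPa.

q_ult ≈ 1370 kPa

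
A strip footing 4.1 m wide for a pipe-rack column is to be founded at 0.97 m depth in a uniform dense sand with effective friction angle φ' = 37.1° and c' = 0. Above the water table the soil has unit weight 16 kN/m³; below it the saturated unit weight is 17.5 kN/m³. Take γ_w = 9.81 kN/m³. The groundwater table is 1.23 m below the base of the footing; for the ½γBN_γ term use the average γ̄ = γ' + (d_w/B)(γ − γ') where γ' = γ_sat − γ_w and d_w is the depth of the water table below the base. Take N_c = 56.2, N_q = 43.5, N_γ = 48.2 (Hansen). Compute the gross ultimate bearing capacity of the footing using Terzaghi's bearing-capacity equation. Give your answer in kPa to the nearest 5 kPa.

q = γ·D_f = 16 × 0.97 = 15.52 kPa.
γ' = 7.69 kN/m³; averaging over the depth B below the base, γ̄ = γ' + (d_w/B)(γ − γ') = 10.183 kN/m³.
q·N_q = 15.52 × 43.5 = 675.12 kPa
0.5·γ·B·N_γ = 0.5 × 10.183 × 4.1 × 48.2 = 1006.2 kPa
q_ult = 675.12 + 1006.2 = 1681.3 kPa.

q_ult ≈ 1680 kPa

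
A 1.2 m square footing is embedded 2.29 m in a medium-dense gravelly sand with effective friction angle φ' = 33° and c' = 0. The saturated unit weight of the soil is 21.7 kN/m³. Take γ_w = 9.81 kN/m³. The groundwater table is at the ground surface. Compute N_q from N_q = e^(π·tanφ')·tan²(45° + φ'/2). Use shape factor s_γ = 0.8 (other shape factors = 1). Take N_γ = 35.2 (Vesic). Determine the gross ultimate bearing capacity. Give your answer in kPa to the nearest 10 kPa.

q_ult ≈ 910 kPa

tan33° = 0.6494, so N_q = e^(π×0.6494)·tan²(61.5°) = 7.692 × 3.392 = 26.09.
Water table at ground surface, so effective unit weight γ' = 21.7 − 9.81 = 11.89 kN/m³ is used throughout; overburden q = 11.89 × 2.29 = 27.228 kPa; the same γ' applies in the ½γBN_γ term.
Surcharge term q·N_q = 27.228 × 26.092 = 710.44 kPa; self-weight term 0.5·γ·B·N_γ·s_γ = 0.5 × 11.89 × 1.2 × 35.2 × 0.8 = 200.89 kPa.
q_ult = 710.44 + 200.89 = 911.33 kPa.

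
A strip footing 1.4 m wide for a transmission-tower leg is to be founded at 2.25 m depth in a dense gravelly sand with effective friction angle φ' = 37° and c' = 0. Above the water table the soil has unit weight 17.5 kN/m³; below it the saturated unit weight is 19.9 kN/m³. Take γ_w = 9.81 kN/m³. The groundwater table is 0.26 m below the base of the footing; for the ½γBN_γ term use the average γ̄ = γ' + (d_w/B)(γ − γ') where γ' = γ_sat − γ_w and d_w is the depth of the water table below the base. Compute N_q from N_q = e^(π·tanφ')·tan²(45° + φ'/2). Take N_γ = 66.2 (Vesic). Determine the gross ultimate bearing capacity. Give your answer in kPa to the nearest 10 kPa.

tan37° = 0.7536, so N_q = e^(π×0.7536)·tan²(63.5°) = 10.669 × 4.023 = 42.92.
Overburden at base level: q = 17.5 × 2.25 = 39.375 kPa.
The water table is 0.26 m below the base (< B = 1.4 m), so the ½γBN_γ term uses γ̄ = γ' + (d_w/B)(γ − γ') = 10.09 + (0.26/1.4)(17.5 − 10.09) = 11.466 kN/m³.
Surcharge term q·N_q = 39.375 × 42.92 = 1690 kPa; self-weight term 0.5·γ·B·N_γ = 0.5 × 11.466 × 1.4 × 66.2 = 531.34 kPa.
q_ult = 1690 + 531.34 = 2221.3 kPa.

q_ult ≈ 2220 kPa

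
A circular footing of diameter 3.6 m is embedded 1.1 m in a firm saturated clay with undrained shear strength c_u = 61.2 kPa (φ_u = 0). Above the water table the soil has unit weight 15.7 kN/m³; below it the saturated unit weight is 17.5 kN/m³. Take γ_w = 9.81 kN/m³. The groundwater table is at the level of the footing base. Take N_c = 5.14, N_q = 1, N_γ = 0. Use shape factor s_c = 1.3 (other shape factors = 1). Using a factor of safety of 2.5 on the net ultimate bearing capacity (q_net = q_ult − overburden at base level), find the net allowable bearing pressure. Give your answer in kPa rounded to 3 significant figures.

Overburden at base level: q = 15.7 × 1.1 = 17.27 kPa.
Cohesion term c·N_c·s_c = 61.2 × 5.14 × 1.3 = 408.94 kPa; surcharge term q·N_q = 17.27 × 1 = 17.27 kPa.
q_ult = 408.94 + 17.27 = 426.21 kPa.
q_net = 426.21 − 17.27 = 408.94 kPa.
q_all(net) = 408.94 / 2.5 = 163.58 kPa.

q_all(net) ≈ 164 kPa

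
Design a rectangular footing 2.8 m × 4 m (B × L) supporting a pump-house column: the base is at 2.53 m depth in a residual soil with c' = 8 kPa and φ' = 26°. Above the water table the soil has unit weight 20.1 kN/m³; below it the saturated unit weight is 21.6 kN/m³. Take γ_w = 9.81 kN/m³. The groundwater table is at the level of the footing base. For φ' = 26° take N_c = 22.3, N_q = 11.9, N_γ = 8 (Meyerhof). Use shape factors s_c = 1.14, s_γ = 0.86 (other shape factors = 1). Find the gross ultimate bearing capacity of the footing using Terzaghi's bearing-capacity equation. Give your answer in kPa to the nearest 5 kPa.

Overburden at base level: q = 20.1 × 2.53 = 50.853 kPa.
Below the base the soil is submerged, so the ½γBN_γ term uses γ' = 21.6 − 9.81 = 11.79 kN/m³.
Cohesion term c·N_c·s_c = 8 × 22.3 × 1.14 = 203.38 kPa; surcharge term q·N_q = 50.853 × 11.9 = 605.15 kPa; self-weight term 0.5·γ·B·N_γ·s_γ = 0.5 × 11.79 × 2.8 × 8 × 0.86 = 113.56 kPa.
q_ult = 203.38 + 605.15 + 113.56 = 922.09 kPa.

q_ult ≈ 920 kPa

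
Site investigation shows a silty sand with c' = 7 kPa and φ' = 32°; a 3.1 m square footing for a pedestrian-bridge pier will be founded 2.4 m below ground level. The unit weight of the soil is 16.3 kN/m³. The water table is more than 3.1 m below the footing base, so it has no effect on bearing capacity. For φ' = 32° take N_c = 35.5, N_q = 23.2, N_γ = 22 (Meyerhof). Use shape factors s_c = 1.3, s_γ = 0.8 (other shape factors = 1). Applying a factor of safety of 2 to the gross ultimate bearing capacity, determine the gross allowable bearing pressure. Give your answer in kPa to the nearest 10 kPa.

q = γ·D_f = 16.3 × 2.4 = 39.12 kPa.
c·N_c·s_c = 7 × 35.5 × 1.3 = 323.05 kPa
q·N_q = 39.12 × 23.2 = 907.58 kPa
0.5·γ·B·N_γ·s_γ = 0.5 × 16.3 × 3.1 × 22 × 0.8 = 444.66 kPa
q_ult = 323.05 + 907.58 + 444.66 = 1675.3 kPa.
q_all = q_ult / FS = 1675.3 / 2 = 837.65 kPa.

q_all ≈ 840 kPa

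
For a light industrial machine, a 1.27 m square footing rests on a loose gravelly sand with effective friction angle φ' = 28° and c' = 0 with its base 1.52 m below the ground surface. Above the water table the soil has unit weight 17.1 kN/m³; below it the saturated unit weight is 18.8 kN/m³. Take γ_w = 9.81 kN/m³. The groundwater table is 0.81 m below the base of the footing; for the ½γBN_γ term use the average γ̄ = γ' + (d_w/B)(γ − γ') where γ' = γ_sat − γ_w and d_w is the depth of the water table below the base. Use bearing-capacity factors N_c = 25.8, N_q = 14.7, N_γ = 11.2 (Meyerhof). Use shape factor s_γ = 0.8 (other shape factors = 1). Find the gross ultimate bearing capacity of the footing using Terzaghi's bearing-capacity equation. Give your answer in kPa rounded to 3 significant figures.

q_ult ≈ 463 kPa

Effective surcharge at the founding depth q = γ·D_f = 17.1 × 1.52 = 25.992 kPa.
With d_w = 0.81 m < B, γ̄ = 8.99 + (0.81/1.27) × (17.1 − 8.99) = 14.163 kN/m³.
q_ult = q·N_q + 0.5·γ·B·N_γ·s_γ
     = 25.992 × 14.7 + 0.5 × 14.163 × 1.27 × 11.2 × 0.8
     = 382.08 + 80.579 = 462.66 kPa.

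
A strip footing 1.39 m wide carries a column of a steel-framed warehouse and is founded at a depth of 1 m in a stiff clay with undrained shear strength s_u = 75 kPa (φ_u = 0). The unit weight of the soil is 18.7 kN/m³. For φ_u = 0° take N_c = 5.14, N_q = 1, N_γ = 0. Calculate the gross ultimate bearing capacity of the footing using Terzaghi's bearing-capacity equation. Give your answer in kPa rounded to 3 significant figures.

Overburden at base level: q = 18.7 × 1 = 18.7 kPa.
Cohesion term c·N_c = 75 × 5.14 = 385.5 kPa; surcharge term q·N_q = 18.7 × 1 = 18.7 kPa.
q_ult = 385.5 + 18.7 = 404.2 kPa.

q_ult ≈ 404 kPa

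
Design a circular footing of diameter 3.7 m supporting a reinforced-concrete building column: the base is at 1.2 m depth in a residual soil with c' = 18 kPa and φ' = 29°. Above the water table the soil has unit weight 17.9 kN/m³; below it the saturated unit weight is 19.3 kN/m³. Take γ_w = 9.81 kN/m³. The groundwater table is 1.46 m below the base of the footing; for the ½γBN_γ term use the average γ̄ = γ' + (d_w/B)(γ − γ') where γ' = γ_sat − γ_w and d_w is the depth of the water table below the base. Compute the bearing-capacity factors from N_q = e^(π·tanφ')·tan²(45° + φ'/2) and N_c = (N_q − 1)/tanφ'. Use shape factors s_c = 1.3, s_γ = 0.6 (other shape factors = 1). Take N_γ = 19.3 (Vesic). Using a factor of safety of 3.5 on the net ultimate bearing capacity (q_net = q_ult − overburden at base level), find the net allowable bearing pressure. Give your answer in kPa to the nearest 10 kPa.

N_q = e^(π·tan29°)·tan²(59.5°) = 16.44; N_c = (N_q − 1)/tanφ' = 27.86.
q = γ·D_f = 17.9 × 1.2 = 21.48 kPa.
γ' = 9.49 kN/m³; averaging over the depth B below the base, γ̄ = γ' + (d_w/B)(γ − γ') = 12.809 kN/m³.
c·N_c·s_c = 18 × 27.86 × 1.3 = 651.93 kPa
q·N_q = 21.48 × 16.443 = 353.2 kPa
0.5·γ·B·N_γ·s_γ = 0.5 × 12.809 × 3.7 × 19.3 × 0.6 = 274.4 kPa
q_ult = 651.93 + 353.2 + 274.4 = 1279.5 kPa.
q_net = 1279.5 − 21.48 = 1258.1 kPa.
q_all(net) = 1258.1 / 3.5 = 359.44 kPa.

q_all(net) ≈ 360 kPa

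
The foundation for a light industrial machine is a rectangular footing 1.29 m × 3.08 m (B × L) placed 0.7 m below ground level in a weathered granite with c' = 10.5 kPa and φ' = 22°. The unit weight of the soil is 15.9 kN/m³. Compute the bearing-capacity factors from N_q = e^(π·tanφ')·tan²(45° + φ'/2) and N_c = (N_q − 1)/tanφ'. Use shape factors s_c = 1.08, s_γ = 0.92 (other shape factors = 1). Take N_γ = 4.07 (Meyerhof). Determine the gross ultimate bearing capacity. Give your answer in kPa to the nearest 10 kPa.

tan22° = 0.404, so N_q = e^(π×0.404)·tan²(56°) = 3.558 × 2.198 = 7.82.
N_c = (7.82 − 1)/tan22° = 16.88.
Overburden at base level: q = 15.9 × 0.7 = 11.13 kPa.
Cohesion term c·N_c·s_c = 10.5 × 16.883 × 1.08 = 191.45 kPa; surcharge term q·N_q = 11.13 × 7.8211 = 87.049 kPa; self-weight term 0.5·γ·B·N_γ·s_γ = 0.5 × 15.9 × 1.29 × 4.07 × 0.92 = 38.401 kPa.
q_ult = 191.45 + 87.049 + 38.401 = 316.9 kPa.

q_ult ≈ 320 kPa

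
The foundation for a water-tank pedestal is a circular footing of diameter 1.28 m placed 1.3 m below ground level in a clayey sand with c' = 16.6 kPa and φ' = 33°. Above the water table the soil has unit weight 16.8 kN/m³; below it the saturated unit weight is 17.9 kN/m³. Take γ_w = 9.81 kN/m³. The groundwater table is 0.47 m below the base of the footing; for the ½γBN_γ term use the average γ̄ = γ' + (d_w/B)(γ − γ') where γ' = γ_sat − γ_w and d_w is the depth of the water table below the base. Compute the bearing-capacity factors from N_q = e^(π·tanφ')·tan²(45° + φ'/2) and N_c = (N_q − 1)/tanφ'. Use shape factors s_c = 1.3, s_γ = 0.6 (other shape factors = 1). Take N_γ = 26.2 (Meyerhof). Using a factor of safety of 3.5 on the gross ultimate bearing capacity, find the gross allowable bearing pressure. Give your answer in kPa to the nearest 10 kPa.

N_q = e^(π·tan33°)·tan²(61.5°) = 26.09; N_c = (N_q − 1)/tanφ' = 38.64.
Effective surcharge at the founding depth q = γ·D_f = 16.8 × 1.3 = 21.84 kPa.
With d_w = 0.47 m < B, γ̄ = 8.09 + (0.47/1.28) × (16.8 − 8.09) = 11.288 kN/m³.
q_ult = c·N_c·s_c + q·N_q + 0.5·γ·B·N_γ·s_γ
     = 16.6 × 38.638 × 1.3 + 21.84 × 26.092 + 0.5 × 11.288 × 1.28 × 26.2 × 0.6
     = 833.81 + 569.85 + 113.57 = 1517.2 kPa.
q_all = 1517.2 / 3.5 = 433.5 kPa.

q_all ≈ 430 kPa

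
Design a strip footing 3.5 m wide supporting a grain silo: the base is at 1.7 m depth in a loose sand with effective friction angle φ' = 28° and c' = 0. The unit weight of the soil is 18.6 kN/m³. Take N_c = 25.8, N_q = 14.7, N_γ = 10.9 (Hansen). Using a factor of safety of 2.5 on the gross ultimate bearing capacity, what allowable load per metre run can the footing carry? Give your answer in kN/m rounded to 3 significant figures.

≈ 1150 kN/m

Overburden at base level: q = 18.6 × 1.7 = 31.62 kPa.
Surcharge term q·N_q = 31.62 × 14.7 = 464.81 kPa; self-weight term 0.5·γ·B·N_γ = 0.5 × 18.6 × 3.5 × 10.9 = 354.8 kPa.
q_ult = 464.81 + 354.8 = 819.61 kPa.
Gross allowable pressure q_all = 819.61 / 2.5 = 327.84 kPa.
Allowable wall load = q_all × B = 327.84 × 3.5 = 1147.5 kN per metre run.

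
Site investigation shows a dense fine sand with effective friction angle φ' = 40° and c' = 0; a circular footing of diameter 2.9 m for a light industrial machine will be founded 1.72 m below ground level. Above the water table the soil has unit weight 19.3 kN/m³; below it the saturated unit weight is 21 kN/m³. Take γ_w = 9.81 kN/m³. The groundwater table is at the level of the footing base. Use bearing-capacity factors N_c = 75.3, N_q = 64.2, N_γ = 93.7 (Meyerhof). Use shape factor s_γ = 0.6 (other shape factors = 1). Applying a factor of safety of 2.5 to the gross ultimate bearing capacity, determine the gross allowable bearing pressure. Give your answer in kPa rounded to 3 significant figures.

q_all ≈ 1220 kPa

q = γ·D_f = 19.3 × 1.72 = 33.196 kPa.
For the ½γBN_γ term take γ' = 21 − 9.81 = 11.19 kN/m³ (soil below base is submerged).
q·N_q = 33.196 × 64.2 = 2131.2 kPa
0.5·γ·B·N_γ·s_γ = 0.5 × 11.19 × 2.9 × 93.7 × 0.6 = 912.2 kPa
q_ult = 2131.2 + 912.2 = 3043.4 kPa.
q_all = q_ult / FS = 3043.4 / 2.5 = 1217.4 kPa.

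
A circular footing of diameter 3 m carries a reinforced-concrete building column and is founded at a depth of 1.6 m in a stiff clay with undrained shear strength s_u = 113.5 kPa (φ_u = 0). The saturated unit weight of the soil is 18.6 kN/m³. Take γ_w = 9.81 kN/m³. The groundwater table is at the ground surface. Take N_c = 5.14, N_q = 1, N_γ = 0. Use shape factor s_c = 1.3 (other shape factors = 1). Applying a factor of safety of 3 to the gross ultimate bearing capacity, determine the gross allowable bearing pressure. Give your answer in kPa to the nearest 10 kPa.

γ' = 18.6 − 9.81 = 8.79 kN/m³ (submerged throughout). q = 8.79 × 1.6 = 14.064 kPa.
c·N_c·s_c = 113.5 × 5.14 × 1.3 = 758.41 kPa
q·N_q = 14.064 × 1 = 14.064 kPa
q_ult = 758.41 + 14.064 = 772.47 kPa.
q_all = q_ult / FS = 772.47 / 3 = 257.49 kPa.

q_all ≈ 260 kPa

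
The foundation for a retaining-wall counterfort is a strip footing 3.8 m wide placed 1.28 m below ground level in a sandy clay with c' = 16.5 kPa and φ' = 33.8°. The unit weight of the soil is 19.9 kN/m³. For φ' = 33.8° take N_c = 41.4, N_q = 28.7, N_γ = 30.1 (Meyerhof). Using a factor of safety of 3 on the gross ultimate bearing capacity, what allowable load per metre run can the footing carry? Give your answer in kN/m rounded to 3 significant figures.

Overburden at base level: q = 19.9 × 1.28 = 25.472 kPa.
Cohesion term c·N_c = 16.5 × 41.4 = 683.1 kPa; surcharge term q·N_q = 25.472 × 28.7 = 731.05 kPa; self-weight term 0.5·γ·B·N_γ = 0.5 × 19.9 × 3.8 × 30.1 = 1138.1 kPa.
q_ult = 683.1 + 731.05 + 1138.1 = 2552.2 kPa.
Gross allowable pressure q_all = 2552.2 / 3 = 850.74 kPa.
Allowable wall load = q_all × B = 850.74 × 3.8 = 3232.8 kN per metre run.

≈ 3230 kN/m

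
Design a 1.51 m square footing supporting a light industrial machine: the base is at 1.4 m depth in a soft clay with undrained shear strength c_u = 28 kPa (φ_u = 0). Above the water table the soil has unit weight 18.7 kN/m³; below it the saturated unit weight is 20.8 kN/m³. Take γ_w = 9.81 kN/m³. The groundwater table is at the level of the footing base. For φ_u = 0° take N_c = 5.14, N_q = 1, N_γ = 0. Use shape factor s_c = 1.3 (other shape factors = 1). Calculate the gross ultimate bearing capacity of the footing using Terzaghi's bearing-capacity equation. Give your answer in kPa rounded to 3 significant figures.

q_ult ≈ 213 kPa

Overburden at base level: q = 18.7 × 1.4 = 26.18 kPa.
Cohesion term c·N_c·s_c = 28 × 5.14 × 1.3 = 187.1 kPa; surcharge term q·N_q = 26.18 × 1 = 26.18 kPa.
q_ult = 187.1 + 26.18 = 213.28 kPa.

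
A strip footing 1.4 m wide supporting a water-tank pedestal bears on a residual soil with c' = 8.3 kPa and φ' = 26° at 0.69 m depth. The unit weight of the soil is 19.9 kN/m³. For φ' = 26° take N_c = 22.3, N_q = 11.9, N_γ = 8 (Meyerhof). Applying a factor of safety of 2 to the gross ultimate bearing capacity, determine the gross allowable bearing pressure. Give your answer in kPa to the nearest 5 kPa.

q_all ≈ 230 kPa

Effective surcharge at the founding depth q = γ·D_f = 19.9 × 0.69 = 13.731 kPa.
q_ult = c·N_c + q·N_q + 0.5·γ·B·N_γ
     = 8.3 × 22.3 + 13.731 × 11.9 + 0.5 × 19.9 × 1.4 × 8
     = 185.09 + 163.4 + 111.44 = 459.93 kPa.
q_all = q_ult / FS = 459.93 / 2 = 229.96 kPa.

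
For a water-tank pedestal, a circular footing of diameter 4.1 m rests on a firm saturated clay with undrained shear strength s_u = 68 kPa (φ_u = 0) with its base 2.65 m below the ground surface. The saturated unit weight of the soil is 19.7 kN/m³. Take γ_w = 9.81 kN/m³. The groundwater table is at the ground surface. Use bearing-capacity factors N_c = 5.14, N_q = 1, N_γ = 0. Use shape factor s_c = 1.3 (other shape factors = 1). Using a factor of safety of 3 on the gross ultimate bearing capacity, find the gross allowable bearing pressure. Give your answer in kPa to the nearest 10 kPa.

q_all ≈ 160 kPa

With the water table at the surface the whole profile is submerged: γ' = 19.7 − 9.81 = 9.89 kN/m³, so q = γ'·D_f = 26.208 kPa.
q_ult = c·N_c·s_c + q·N_q
     = 68 × 5.14 × 1.3 + 26.208 × 1
     = 454.38 + 26.208 = 480.58 kPa.
q_all = 480.58 / 3 = 160.19 kPa.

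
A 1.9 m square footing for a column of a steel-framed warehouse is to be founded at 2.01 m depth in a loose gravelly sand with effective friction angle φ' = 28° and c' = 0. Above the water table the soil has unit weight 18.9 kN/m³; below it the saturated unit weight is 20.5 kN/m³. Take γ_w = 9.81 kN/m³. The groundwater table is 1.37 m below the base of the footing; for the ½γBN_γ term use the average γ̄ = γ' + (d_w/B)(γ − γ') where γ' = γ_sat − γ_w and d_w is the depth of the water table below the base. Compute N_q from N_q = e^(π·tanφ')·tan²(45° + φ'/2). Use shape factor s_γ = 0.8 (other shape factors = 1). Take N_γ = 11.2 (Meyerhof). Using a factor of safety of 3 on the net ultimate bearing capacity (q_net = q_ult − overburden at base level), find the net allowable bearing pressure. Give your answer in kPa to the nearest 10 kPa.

N_q = e^(π·tan28°)·tan²(59°) = 14.72.
Effective surcharge at the founding depth q = γ·D_f = 18.9 × 2.01 = 37.989 kPa.
With d_w = 1.37 m < B, γ̄ = 10.69 + (1.37/1.9) × (18.9 − 10.69) = 16.61 kN/m³.
q_ult = q·N_q + 0.5·γ·B·N_γ·s_γ
     = 37.989 × 14.72 + 0.5 × 16.61 × 1.9 × 11.2 × 0.8
     = 559.19 + 141.38 = 700.58 kPa.
q_net = 700.58 − 37.989 = 662.59 kPa.
q_all(net) = 662.59 / 3 = 220.86 kPa.

q_all(net) ≈ 220 kPa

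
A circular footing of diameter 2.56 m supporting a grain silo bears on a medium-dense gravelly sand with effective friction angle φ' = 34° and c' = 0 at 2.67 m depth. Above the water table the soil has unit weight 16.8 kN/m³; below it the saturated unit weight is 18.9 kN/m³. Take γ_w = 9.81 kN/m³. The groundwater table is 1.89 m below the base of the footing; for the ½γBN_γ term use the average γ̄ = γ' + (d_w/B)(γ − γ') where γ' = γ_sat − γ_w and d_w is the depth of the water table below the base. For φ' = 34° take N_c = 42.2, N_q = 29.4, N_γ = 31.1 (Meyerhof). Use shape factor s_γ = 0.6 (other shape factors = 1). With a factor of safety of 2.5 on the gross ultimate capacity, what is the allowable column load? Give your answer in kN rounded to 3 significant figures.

P_all ≈ 3440 kN

Overburden at base level: q = 16.8 × 2.67 = 44.856 kPa.
The water table is 1.89 m below the base (< B = 2.56 m), so the ½γBN_γ term uses γ̄ = γ' + (d_w/B)(γ − γ') = 9.09 + (1.89/2.56)(16.8 − 9.09) = 14.782 kN/m³.
Surcharge term q·N_q = 44.856 × 29.4 = 1318.8 kPa; self-weight term 0.5·γ·B·N_γ·s_γ = 0.5 × 14.782 × 2.56 × 31.1 × 0.6 = 353.07 kPa.
q_ult = 1318.8 + 353.07 = 1671.8 kPa.
Gross allowable pressure q_all = 1671.8 / 2.5 = 668.73 kPa.
Footing area = 5.1472 m², so allowable column load = 668.73 × 5.1472 = 3442.1 kN.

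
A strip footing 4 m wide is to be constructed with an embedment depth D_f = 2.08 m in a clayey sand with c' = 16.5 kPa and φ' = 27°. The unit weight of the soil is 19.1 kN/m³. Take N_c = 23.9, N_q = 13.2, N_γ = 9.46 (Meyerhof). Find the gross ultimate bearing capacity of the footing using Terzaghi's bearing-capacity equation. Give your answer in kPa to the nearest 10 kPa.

q = γ·D_f = 19.1 × 2.08 = 39.728 kPa.
c·N_c = 16.5 × 23.9 = 394.35 kPa
q·N_q = 39.728 × 13.2 = 524.41 kPa
0.5·γ·B·N_γ = 0.5 × 19.1 × 4 × 9.46 = 361.37 kPa
q_ult = 394.35 + 524.41 + 361.37 = 1280.1 kPa.

q_ult ≈ 1280 kPa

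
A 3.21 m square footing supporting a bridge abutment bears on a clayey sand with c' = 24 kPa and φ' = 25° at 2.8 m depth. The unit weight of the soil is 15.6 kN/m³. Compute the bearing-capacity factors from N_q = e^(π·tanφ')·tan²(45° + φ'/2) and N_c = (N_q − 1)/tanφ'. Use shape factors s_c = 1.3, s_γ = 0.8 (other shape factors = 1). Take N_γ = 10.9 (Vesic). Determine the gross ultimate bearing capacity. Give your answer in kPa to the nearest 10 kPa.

tan25° = 0.4663, so N_q = e^(π×0.4663)·tan²(57.5°) = 4.327 × 2.464 = 10.66.
N_c = (10.66 − 1)/tan25° = 20.72.
Effective surcharge at the founding depth q = γ·D_f = 15.6 × 2.8 = 43.68 kPa.
q_ult = c·N_c·s_c + q·N_q + 0.5·γ·B·N_γ·s_γ
     = 24 × 20.721 × 1.3 + 43.68 × 10.662 + 0.5 × 15.6 × 3.21 × 10.9 × 0.8
     = 646.48 + 465.72 + 218.33 = 1330.5 kPa.

q_ult ≈ 1330 kPa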